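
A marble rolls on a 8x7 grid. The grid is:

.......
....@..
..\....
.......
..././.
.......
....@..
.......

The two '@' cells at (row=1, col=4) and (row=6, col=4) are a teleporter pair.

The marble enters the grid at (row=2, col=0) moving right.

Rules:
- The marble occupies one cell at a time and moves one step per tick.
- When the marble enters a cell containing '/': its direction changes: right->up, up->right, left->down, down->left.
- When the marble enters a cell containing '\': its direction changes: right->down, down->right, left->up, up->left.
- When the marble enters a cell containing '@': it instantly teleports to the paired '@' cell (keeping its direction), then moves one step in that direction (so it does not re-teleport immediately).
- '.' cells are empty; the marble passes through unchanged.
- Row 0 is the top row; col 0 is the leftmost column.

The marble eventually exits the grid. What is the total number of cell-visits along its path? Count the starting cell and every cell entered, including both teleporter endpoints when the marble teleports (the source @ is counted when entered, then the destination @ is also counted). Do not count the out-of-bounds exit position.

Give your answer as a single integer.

Answer: 8

Derivation:
Step 1: enter (2,0), '.' pass, move right to (2,1)
Step 2: enter (2,1), '.' pass, move right to (2,2)
Step 3: enter (2,2), '\' deflects right->down, move down to (3,2)
Step 4: enter (3,2), '.' pass, move down to (4,2)
Step 5: enter (4,2), '.' pass, move down to (5,2)
Step 6: enter (5,2), '.' pass, move down to (6,2)
Step 7: enter (6,2), '.' pass, move down to (7,2)
Step 8: enter (7,2), '.' pass, move down to (8,2)
Step 9: at (8,2) — EXIT via bottom edge, pos 2
Path length (cell visits): 8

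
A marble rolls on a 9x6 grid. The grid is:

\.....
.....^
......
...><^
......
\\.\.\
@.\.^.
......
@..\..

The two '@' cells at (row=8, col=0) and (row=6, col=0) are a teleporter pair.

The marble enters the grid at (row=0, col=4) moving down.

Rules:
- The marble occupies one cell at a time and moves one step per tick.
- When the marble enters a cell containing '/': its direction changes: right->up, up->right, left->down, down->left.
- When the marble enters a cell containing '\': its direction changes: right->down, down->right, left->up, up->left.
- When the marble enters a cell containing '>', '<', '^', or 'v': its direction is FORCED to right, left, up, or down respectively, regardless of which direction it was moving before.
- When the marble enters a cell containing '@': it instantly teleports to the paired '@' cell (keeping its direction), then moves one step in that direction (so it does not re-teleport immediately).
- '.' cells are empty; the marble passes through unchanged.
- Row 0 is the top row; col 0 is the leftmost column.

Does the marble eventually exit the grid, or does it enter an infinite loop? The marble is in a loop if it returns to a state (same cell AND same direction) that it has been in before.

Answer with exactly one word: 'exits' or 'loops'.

Answer: loops

Derivation:
Step 1: enter (0,4), '.' pass, move down to (1,4)
Step 2: enter (1,4), '.' pass, move down to (2,4)
Step 3: enter (2,4), '.' pass, move down to (3,4)
Step 4: enter (3,4), '<' forces down->left, move left to (3,3)
Step 5: enter (3,3), '>' forces left->right, move right to (3,4)
Step 6: enter (3,4), '<' forces right->left, move left to (3,3)
Step 7: at (3,3) dir=left — LOOP DETECTED (seen before)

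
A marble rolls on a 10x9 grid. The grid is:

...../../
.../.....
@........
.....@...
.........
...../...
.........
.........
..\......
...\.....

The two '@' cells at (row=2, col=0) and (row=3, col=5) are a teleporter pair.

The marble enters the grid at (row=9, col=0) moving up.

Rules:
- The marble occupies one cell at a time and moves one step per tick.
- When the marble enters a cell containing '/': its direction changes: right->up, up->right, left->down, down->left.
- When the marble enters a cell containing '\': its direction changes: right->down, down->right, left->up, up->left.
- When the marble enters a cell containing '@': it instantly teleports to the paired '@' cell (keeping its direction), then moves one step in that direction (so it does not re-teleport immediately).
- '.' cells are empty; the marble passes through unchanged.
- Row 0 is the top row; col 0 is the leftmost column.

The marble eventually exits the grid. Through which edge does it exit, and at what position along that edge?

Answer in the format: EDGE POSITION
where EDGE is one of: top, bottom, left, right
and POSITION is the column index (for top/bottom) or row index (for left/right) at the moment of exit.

Step 1: enter (9,0), '.' pass, move up to (8,0)
Step 2: enter (8,0), '.' pass, move up to (7,0)
Step 3: enter (7,0), '.' pass, move up to (6,0)
Step 4: enter (6,0), '.' pass, move up to (5,0)
Step 5: enter (5,0), '.' pass, move up to (4,0)
Step 6: enter (4,0), '.' pass, move up to (3,0)
Step 7: enter (3,0), '.' pass, move up to (2,0)
Step 8: enter (2,0), '@' teleport (2,0)->(3,5), also enter (3,5), move up to (2,5)
Step 9: enter (2,5), '.' pass, move up to (1,5)
Step 10: enter (1,5), '.' pass, move up to (0,5)
Step 11: enter (0,5), '/' deflects up->right, move right to (0,6)
Step 12: enter (0,6), '.' pass, move right to (0,7)
Step 13: enter (0,7), '.' pass, move right to (0,8)
Step 14: enter (0,8), '/' deflects right->up, move up to (-1,8)
Step 15: at (-1,8) — EXIT via top edge, pos 8

Answer: top 8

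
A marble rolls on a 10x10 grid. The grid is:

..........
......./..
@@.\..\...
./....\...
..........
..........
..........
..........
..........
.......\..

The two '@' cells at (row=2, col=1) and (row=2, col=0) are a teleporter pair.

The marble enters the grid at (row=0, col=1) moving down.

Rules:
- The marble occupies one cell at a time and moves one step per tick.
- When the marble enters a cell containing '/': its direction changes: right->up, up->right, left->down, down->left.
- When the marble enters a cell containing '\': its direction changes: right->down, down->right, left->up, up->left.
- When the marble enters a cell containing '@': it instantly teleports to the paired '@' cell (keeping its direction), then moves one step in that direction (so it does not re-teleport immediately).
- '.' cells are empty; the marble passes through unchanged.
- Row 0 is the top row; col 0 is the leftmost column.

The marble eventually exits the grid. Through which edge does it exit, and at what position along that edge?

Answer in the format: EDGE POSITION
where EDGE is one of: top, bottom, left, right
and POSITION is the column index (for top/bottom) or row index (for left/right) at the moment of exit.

Answer: bottom 0

Derivation:
Step 1: enter (0,1), '.' pass, move down to (1,1)
Step 2: enter (1,1), '.' pass, move down to (2,1)
Step 3: enter (2,1), '@' teleport (2,1)->(2,0), also enter (2,0), move down to (3,0)
Step 4: enter (3,0), '.' pass, move down to (4,0)
Step 5: enter (4,0), '.' pass, move down to (5,0)
Step 6: enter (5,0), '.' pass, move down to (6,0)
Step 7: enter (6,0), '.' pass, move down to (7,0)
Step 8: enter (7,0), '.' pass, move down to (8,0)
Step 9: enter (8,0), '.' pass, move down to (9,0)
Step 10: enter (9,0), '.' pass, move down to (10,0)
Step 11: at (10,0) — EXIT via bottom edge, pos 0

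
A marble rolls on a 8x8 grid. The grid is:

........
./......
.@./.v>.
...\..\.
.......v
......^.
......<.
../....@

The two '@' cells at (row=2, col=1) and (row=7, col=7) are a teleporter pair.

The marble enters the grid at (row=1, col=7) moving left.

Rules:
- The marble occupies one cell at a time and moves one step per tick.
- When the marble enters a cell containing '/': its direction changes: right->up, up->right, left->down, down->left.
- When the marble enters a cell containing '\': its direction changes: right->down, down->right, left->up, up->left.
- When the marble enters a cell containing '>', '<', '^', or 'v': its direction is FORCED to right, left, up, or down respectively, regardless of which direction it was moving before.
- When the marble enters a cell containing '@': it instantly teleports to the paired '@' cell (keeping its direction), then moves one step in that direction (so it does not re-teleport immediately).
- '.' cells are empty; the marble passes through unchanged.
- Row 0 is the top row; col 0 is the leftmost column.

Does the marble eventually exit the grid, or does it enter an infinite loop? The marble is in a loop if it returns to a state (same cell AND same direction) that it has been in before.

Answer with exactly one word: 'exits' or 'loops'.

Answer: exits

Derivation:
Step 1: enter (1,7), '.' pass, move left to (1,6)
Step 2: enter (1,6), '.' pass, move left to (1,5)
Step 3: enter (1,5), '.' pass, move left to (1,4)
Step 4: enter (1,4), '.' pass, move left to (1,3)
Step 5: enter (1,3), '.' pass, move left to (1,2)
Step 6: enter (1,2), '.' pass, move left to (1,1)
Step 7: enter (1,1), '/' deflects left->down, move down to (2,1)
Step 8: enter (2,1), '@' teleport (2,1)->(7,7), also enter (7,7), move down to (8,7)
Step 9: at (8,7) — EXIT via bottom edge, pos 7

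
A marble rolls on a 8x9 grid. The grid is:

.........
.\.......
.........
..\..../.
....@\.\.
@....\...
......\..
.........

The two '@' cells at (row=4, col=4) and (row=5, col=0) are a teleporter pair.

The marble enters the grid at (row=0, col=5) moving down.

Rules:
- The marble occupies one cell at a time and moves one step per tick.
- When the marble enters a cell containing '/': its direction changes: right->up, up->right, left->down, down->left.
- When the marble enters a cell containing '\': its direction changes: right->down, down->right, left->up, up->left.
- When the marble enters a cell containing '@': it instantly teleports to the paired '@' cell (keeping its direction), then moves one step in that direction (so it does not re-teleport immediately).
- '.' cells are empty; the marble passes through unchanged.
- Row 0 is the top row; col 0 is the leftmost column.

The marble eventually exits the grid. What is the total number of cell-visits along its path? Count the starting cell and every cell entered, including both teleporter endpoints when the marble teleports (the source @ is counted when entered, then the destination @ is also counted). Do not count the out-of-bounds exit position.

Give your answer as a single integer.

Answer: 10

Derivation:
Step 1: enter (0,5), '.' pass, move down to (1,5)
Step 2: enter (1,5), '.' pass, move down to (2,5)
Step 3: enter (2,5), '.' pass, move down to (3,5)
Step 4: enter (3,5), '.' pass, move down to (4,5)
Step 5: enter (4,5), '\' deflects down->right, move right to (4,6)
Step 6: enter (4,6), '.' pass, move right to (4,7)
Step 7: enter (4,7), '\' deflects right->down, move down to (5,7)
Step 8: enter (5,7), '.' pass, move down to (6,7)
Step 9: enter (6,7), '.' pass, move down to (7,7)
Step 10: enter (7,7), '.' pass, move down to (8,7)
Step 11: at (8,7) — EXIT via bottom edge, pos 7
Path length (cell visits): 10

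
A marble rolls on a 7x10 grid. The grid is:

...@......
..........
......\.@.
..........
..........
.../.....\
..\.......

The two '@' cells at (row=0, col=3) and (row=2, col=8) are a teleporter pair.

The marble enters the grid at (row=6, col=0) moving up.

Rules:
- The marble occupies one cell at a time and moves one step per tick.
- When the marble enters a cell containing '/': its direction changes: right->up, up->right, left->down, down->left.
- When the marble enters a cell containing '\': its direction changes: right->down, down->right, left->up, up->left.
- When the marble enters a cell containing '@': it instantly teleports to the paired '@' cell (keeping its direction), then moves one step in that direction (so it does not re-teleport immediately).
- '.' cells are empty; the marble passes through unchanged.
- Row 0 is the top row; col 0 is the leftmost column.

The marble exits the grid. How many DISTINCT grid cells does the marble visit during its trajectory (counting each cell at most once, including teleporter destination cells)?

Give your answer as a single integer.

Answer: 7

Derivation:
Step 1: enter (6,0), '.' pass, move up to (5,0)
Step 2: enter (5,0), '.' pass, move up to (4,0)
Step 3: enter (4,0), '.' pass, move up to (3,0)
Step 4: enter (3,0), '.' pass, move up to (2,0)
Step 5: enter (2,0), '.' pass, move up to (1,0)
Step 6: enter (1,0), '.' pass, move up to (0,0)
Step 7: enter (0,0), '.' pass, move up to (-1,0)
Step 8: at (-1,0) — EXIT via top edge, pos 0
Distinct cells visited: 7 (path length 7)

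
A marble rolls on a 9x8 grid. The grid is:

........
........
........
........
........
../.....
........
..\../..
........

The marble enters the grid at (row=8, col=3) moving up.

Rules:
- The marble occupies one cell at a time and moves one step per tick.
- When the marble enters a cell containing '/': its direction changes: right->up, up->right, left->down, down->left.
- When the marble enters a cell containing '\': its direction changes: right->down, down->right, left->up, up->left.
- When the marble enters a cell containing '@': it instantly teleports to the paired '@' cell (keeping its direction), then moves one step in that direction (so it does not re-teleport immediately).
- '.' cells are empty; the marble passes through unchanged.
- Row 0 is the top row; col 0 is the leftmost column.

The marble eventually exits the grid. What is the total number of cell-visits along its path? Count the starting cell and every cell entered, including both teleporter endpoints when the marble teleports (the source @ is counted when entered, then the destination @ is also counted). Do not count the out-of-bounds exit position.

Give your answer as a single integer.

Step 1: enter (8,3), '.' pass, move up to (7,3)
Step 2: enter (7,3), '.' pass, move up to (6,3)
Step 3: enter (6,3), '.' pass, move up to (5,3)
Step 4: enter (5,3), '.' pass, move up to (4,3)
Step 5: enter (4,3), '.' pass, move up to (3,3)
Step 6: enter (3,3), '.' pass, move up to (2,3)
Step 7: enter (2,3), '.' pass, move up to (1,3)
Step 8: enter (1,3), '.' pass, move up to (0,3)
Step 9: enter (0,3), '.' pass, move up to (-1,3)
Step 10: at (-1,3) — EXIT via top edge, pos 3
Path length (cell visits): 9

Answer: 9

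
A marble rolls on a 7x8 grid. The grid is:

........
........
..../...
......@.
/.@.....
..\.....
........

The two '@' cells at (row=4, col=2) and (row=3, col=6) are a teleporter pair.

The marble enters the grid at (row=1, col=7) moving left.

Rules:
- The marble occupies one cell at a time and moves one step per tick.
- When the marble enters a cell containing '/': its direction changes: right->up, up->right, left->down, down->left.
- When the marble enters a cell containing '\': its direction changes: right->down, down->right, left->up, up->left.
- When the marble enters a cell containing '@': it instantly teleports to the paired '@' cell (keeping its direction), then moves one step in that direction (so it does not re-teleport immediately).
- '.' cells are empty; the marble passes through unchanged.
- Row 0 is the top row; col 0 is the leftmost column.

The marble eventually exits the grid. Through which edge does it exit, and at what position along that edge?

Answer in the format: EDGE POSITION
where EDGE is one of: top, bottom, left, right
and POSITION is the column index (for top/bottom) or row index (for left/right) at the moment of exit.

Step 1: enter (1,7), '.' pass, move left to (1,6)
Step 2: enter (1,6), '.' pass, move left to (1,5)
Step 3: enter (1,5), '.' pass, move left to (1,4)
Step 4: enter (1,4), '.' pass, move left to (1,3)
Step 5: enter (1,3), '.' pass, move left to (1,2)
Step 6: enter (1,2), '.' pass, move left to (1,1)
Step 7: enter (1,1), '.' pass, move left to (1,0)
Step 8: enter (1,0), '.' pass, move left to (1,-1)
Step 9: at (1,-1) — EXIT via left edge, pos 1

Answer: left 1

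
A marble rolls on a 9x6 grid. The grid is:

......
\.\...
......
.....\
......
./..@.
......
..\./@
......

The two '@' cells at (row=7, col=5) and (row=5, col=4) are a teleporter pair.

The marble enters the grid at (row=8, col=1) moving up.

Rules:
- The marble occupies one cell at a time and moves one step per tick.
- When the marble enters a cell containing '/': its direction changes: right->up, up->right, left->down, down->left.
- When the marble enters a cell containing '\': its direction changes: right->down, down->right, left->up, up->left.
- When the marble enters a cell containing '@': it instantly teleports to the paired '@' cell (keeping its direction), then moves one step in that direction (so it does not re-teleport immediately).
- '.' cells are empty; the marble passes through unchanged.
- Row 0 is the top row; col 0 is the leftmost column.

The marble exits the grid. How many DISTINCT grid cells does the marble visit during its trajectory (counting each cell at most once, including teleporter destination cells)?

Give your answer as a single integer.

Answer: 8

Derivation:
Step 1: enter (8,1), '.' pass, move up to (7,1)
Step 2: enter (7,1), '.' pass, move up to (6,1)
Step 3: enter (6,1), '.' pass, move up to (5,1)
Step 4: enter (5,1), '/' deflects up->right, move right to (5,2)
Step 5: enter (5,2), '.' pass, move right to (5,3)
Step 6: enter (5,3), '.' pass, move right to (5,4)
Step 7: enter (5,4), '@' teleport (5,4)->(7,5), also enter (7,5), move right to (7,6)
Step 8: at (7,6) — EXIT via right edge, pos 7
Distinct cells visited: 8 (path length 8)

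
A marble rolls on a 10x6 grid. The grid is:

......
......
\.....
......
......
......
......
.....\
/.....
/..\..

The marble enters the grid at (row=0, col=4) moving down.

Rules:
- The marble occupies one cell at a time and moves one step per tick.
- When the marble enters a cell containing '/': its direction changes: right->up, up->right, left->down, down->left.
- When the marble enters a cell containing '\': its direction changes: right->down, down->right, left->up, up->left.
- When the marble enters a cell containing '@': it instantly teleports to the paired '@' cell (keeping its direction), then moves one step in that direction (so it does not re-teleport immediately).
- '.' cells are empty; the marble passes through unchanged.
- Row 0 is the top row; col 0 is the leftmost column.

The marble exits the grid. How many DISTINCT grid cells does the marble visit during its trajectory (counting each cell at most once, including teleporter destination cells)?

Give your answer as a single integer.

Step 1: enter (0,4), '.' pass, move down to (1,4)
Step 2: enter (1,4), '.' pass, move down to (2,4)
Step 3: enter (2,4), '.' pass, move down to (3,4)
Step 4: enter (3,4), '.' pass, move down to (4,4)
Step 5: enter (4,4), '.' pass, move down to (5,4)
Step 6: enter (5,4), '.' pass, move down to (6,4)
Step 7: enter (6,4), '.' pass, move down to (7,4)
Step 8: enter (7,4), '.' pass, move down to (8,4)
Step 9: enter (8,4), '.' pass, move down to (9,4)
Step 10: enter (9,4), '.' pass, move down to (10,4)
Step 11: at (10,4) — EXIT via bottom edge, pos 4
Distinct cells visited: 10 (path length 10)

Answer: 10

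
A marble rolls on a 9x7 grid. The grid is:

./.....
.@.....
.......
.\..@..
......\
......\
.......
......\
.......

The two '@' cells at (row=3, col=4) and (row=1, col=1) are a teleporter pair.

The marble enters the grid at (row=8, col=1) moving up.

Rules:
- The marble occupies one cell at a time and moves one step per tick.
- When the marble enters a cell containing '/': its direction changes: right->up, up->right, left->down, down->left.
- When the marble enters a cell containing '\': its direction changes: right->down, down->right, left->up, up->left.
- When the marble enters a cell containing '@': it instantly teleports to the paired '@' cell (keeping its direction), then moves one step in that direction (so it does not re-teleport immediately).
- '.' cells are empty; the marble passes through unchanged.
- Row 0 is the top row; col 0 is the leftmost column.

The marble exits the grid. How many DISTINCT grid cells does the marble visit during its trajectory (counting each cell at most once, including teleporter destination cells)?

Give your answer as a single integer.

Step 1: enter (8,1), '.' pass, move up to (7,1)
Step 2: enter (7,1), '.' pass, move up to (6,1)
Step 3: enter (6,1), '.' pass, move up to (5,1)
Step 4: enter (5,1), '.' pass, move up to (4,1)
Step 5: enter (4,1), '.' pass, move up to (3,1)
Step 6: enter (3,1), '\' deflects up->left, move left to (3,0)
Step 7: enter (3,0), '.' pass, move left to (3,-1)
Step 8: at (3,-1) — EXIT via left edge, pos 3
Distinct cells visited: 7 (path length 7)

Answer: 7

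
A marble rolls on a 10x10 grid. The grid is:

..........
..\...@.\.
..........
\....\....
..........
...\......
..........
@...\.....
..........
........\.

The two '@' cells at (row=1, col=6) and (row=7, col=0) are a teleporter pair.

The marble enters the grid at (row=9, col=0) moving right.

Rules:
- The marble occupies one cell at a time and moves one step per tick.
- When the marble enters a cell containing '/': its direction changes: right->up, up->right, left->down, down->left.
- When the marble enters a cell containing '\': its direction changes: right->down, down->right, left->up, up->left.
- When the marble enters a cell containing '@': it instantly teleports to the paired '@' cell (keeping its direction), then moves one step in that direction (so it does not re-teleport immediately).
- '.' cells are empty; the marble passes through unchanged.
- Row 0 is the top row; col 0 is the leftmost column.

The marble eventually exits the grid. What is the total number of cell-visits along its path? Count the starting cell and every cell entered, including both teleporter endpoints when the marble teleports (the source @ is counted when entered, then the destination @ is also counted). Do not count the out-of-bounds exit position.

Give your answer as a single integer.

Answer: 9

Derivation:
Step 1: enter (9,0), '.' pass, move right to (9,1)
Step 2: enter (9,1), '.' pass, move right to (9,2)
Step 3: enter (9,2), '.' pass, move right to (9,3)
Step 4: enter (9,3), '.' pass, move right to (9,4)
Step 5: enter (9,4), '.' pass, move right to (9,5)
Step 6: enter (9,5), '.' pass, move right to (9,6)
Step 7: enter (9,6), '.' pass, move right to (9,7)
Step 8: enter (9,7), '.' pass, move right to (9,8)
Step 9: enter (9,8), '\' deflects right->down, move down to (10,8)
Step 10: at (10,8) — EXIT via bottom edge, pos 8
Path length (cell visits): 9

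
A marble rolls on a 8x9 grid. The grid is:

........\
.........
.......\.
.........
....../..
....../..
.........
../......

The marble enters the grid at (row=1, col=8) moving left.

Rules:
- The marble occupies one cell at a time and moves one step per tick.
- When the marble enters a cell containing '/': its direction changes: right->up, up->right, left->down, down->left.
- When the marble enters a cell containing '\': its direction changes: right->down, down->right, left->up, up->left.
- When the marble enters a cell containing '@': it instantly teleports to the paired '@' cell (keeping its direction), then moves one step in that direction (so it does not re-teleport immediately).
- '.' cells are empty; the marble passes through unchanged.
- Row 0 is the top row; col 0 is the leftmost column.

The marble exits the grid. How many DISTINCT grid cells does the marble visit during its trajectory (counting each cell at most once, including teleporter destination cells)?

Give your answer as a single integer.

Step 1: enter (1,8), '.' pass, move left to (1,7)
Step 2: enter (1,7), '.' pass, move left to (1,6)
Step 3: enter (1,6), '.' pass, move left to (1,5)
Step 4: enter (1,5), '.' pass, move left to (1,4)
Step 5: enter (1,4), '.' pass, move left to (1,3)
Step 6: enter (1,3), '.' pass, move left to (1,2)
Step 7: enter (1,2), '.' pass, move left to (1,1)
Step 8: enter (1,1), '.' pass, move left to (1,0)
Step 9: enter (1,0), '.' pass, move left to (1,-1)
Step 10: at (1,-1) — EXIT via left edge, pos 1
Distinct cells visited: 9 (path length 9)

Answer: 9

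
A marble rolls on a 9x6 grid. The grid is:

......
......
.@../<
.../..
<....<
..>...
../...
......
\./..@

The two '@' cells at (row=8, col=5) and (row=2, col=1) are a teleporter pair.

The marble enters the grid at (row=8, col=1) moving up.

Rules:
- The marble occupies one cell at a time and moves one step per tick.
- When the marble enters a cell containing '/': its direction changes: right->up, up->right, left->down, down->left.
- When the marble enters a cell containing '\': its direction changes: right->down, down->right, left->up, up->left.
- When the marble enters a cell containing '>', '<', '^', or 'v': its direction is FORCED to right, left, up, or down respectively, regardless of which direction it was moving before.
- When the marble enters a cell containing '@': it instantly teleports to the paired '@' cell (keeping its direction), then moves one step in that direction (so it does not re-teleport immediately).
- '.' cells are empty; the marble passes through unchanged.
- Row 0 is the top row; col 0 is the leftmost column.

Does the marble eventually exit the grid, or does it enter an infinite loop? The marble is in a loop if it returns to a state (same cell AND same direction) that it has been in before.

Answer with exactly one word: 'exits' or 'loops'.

Step 1: enter (8,1), '.' pass, move up to (7,1)
Step 2: enter (7,1), '.' pass, move up to (6,1)
Step 3: enter (6,1), '.' pass, move up to (5,1)
Step 4: enter (5,1), '.' pass, move up to (4,1)
Step 5: enter (4,1), '.' pass, move up to (3,1)
Step 6: enter (3,1), '.' pass, move up to (2,1)
Step 7: enter (2,1), '@' teleport (2,1)->(8,5), also enter (8,5), move up to (7,5)
Step 8: enter (7,5), '.' pass, move up to (6,5)
Step 9: enter (6,5), '.' pass, move up to (5,5)
Step 10: enter (5,5), '.' pass, move up to (4,5)
Step 11: enter (4,5), '<' forces up->left, move left to (4,4)
Step 12: enter (4,4), '.' pass, move left to (4,3)
Step 13: enter (4,3), '.' pass, move left to (4,2)
Step 14: enter (4,2), '.' pass, move left to (4,1)
Step 15: enter (4,1), '.' pass, move left to (4,0)
Step 16: enter (4,0), '<' forces left->left, move left to (4,-1)
Step 17: at (4,-1) — EXIT via left edge, pos 4

Answer: exits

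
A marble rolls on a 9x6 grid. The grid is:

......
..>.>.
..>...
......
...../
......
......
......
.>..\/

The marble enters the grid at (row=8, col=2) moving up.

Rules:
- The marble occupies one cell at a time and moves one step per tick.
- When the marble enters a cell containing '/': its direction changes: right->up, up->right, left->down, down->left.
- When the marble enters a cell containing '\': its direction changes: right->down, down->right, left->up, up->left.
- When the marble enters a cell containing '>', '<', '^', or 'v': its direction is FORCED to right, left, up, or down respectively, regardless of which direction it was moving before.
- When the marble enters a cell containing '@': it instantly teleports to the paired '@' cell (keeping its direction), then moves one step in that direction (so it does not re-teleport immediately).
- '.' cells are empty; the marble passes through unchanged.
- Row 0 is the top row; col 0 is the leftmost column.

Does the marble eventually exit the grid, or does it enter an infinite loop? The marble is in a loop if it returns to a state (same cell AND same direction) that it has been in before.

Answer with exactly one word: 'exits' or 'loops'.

Answer: exits

Derivation:
Step 1: enter (8,2), '.' pass, move up to (7,2)
Step 2: enter (7,2), '.' pass, move up to (6,2)
Step 3: enter (6,2), '.' pass, move up to (5,2)
Step 4: enter (5,2), '.' pass, move up to (4,2)
Step 5: enter (4,2), '.' pass, move up to (3,2)
Step 6: enter (3,2), '.' pass, move up to (2,2)
Step 7: enter (2,2), '>' forces up->right, move right to (2,3)
Step 8: enter (2,3), '.' pass, move right to (2,4)
Step 9: enter (2,4), '.' pass, move right to (2,5)
Step 10: enter (2,5), '.' pass, move right to (2,6)
Step 11: at (2,6) — EXIT via right edge, pos 2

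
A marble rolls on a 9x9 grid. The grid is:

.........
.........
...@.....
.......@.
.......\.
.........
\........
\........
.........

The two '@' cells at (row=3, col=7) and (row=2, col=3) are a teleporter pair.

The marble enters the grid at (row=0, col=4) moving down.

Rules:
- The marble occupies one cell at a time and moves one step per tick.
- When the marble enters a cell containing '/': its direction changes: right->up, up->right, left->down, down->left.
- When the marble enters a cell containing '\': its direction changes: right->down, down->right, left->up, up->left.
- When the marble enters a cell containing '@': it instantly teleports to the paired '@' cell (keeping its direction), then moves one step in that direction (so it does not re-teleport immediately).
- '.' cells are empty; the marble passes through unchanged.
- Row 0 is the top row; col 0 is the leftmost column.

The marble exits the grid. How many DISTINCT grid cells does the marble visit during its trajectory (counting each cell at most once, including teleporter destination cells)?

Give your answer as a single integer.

Answer: 9

Derivation:
Step 1: enter (0,4), '.' pass, move down to (1,4)
Step 2: enter (1,4), '.' pass, move down to (2,4)
Step 3: enter (2,4), '.' pass, move down to (3,4)
Step 4: enter (3,4), '.' pass, move down to (4,4)
Step 5: enter (4,4), '.' pass, move down to (5,4)
Step 6: enter (5,4), '.' pass, move down to (6,4)
Step 7: enter (6,4), '.' pass, move down to (7,4)
Step 8: enter (7,4), '.' pass, move down to (8,4)
Step 9: enter (8,4), '.' pass, move down to (9,4)
Step 10: at (9,4) — EXIT via bottom edge, pos 4
Distinct cells visited: 9 (path length 9)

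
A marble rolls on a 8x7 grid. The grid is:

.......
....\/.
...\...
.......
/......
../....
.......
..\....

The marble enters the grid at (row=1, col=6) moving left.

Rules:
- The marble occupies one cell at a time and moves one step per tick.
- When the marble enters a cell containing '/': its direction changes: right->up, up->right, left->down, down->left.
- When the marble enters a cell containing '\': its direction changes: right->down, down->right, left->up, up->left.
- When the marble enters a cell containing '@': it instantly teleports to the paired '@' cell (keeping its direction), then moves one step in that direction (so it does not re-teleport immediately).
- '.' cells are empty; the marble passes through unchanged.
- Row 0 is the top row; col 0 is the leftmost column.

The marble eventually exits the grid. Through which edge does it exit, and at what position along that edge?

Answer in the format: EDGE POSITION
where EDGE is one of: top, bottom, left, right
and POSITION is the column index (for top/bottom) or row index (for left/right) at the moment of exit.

Step 1: enter (1,6), '.' pass, move left to (1,5)
Step 2: enter (1,5), '/' deflects left->down, move down to (2,5)
Step 3: enter (2,5), '.' pass, move down to (3,5)
Step 4: enter (3,5), '.' pass, move down to (4,5)
Step 5: enter (4,5), '.' pass, move down to (5,5)
Step 6: enter (5,5), '.' pass, move down to (6,5)
Step 7: enter (6,5), '.' pass, move down to (7,5)
Step 8: enter (7,5), '.' pass, move down to (8,5)
Step 9: at (8,5) — EXIT via bottom edge, pos 5

Answer: bottom 5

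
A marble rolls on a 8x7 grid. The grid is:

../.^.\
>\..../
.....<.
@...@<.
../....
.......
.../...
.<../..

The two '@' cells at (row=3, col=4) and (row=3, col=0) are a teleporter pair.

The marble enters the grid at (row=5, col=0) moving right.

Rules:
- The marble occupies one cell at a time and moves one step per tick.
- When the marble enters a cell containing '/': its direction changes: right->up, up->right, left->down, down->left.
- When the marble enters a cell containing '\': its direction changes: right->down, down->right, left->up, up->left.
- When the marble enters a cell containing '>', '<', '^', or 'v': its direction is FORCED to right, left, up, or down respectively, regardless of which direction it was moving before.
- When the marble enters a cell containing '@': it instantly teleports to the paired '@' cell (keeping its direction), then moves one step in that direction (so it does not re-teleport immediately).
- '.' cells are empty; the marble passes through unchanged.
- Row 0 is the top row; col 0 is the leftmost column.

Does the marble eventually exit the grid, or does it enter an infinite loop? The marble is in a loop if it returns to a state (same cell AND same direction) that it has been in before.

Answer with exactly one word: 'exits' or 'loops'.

Answer: exits

Derivation:
Step 1: enter (5,0), '.' pass, move right to (5,1)
Step 2: enter (5,1), '.' pass, move right to (5,2)
Step 3: enter (5,2), '.' pass, move right to (5,3)
Step 4: enter (5,3), '.' pass, move right to (5,4)
Step 5: enter (5,4), '.' pass, move right to (5,5)
Step 6: enter (5,5), '.' pass, move right to (5,6)
Step 7: enter (5,6), '.' pass, move right to (5,7)
Step 8: at (5,7) — EXIT via right edge, pos 5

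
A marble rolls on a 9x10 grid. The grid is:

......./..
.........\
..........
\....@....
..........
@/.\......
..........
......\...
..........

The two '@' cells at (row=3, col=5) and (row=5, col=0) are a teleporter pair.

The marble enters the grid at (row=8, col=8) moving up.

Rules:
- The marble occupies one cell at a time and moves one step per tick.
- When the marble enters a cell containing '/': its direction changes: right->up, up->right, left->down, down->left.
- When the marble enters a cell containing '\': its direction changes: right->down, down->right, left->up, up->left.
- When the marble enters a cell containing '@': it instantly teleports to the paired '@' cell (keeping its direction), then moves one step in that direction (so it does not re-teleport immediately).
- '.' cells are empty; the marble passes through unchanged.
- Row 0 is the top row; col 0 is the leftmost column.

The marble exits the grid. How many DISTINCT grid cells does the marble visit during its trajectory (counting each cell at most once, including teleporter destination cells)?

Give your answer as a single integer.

Answer: 9

Derivation:
Step 1: enter (8,8), '.' pass, move up to (7,8)
Step 2: enter (7,8), '.' pass, move up to (6,8)
Step 3: enter (6,8), '.' pass, move up to (5,8)
Step 4: enter (5,8), '.' pass, move up to (4,8)
Step 5: enter (4,8), '.' pass, move up to (3,8)
Step 6: enter (3,8), '.' pass, move up to (2,8)
Step 7: enter (2,8), '.' pass, move up to (1,8)
Step 8: enter (1,8), '.' pass, move up to (0,8)
Step 9: enter (0,8), '.' pass, move up to (-1,8)
Step 10: at (-1,8) — EXIT via top edge, pos 8
Distinct cells visited: 9 (path length 9)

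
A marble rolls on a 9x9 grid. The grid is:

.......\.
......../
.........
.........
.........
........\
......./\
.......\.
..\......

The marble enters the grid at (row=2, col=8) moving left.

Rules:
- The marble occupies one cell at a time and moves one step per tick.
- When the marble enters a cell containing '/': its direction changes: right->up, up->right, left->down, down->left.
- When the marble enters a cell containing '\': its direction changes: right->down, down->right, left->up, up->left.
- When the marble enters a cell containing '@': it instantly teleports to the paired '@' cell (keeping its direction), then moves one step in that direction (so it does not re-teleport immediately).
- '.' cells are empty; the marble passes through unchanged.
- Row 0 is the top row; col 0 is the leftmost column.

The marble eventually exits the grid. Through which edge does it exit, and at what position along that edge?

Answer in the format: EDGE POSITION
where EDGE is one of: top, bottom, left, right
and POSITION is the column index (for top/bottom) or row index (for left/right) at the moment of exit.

Answer: left 2

Derivation:
Step 1: enter (2,8), '.' pass, move left to (2,7)
Step 2: enter (2,7), '.' pass, move left to (2,6)
Step 3: enter (2,6), '.' pass, move left to (2,5)
Step 4: enter (2,5), '.' pass, move left to (2,4)
Step 5: enter (2,4), '.' pass, move left to (2,3)
Step 6: enter (2,3), '.' pass, move left to (2,2)
Step 7: enter (2,2), '.' pass, move left to (2,1)
Step 8: enter (2,1), '.' pass, move left to (2,0)
Step 9: enter (2,0), '.' pass, move left to (2,-1)
Step 10: at (2,-1) — EXIT via left edge, pos 2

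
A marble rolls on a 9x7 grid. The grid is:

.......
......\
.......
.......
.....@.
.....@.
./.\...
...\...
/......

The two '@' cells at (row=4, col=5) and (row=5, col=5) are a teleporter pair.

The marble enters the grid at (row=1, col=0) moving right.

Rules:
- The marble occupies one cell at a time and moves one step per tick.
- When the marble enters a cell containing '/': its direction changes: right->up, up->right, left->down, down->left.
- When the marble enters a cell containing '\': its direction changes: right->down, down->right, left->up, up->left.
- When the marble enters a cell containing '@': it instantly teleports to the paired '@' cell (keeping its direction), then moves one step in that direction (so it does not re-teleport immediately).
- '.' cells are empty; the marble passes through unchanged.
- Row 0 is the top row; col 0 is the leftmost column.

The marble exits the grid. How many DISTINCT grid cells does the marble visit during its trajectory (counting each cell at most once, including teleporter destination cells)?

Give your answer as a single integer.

Step 1: enter (1,0), '.' pass, move right to (1,1)
Step 2: enter (1,1), '.' pass, move right to (1,2)
Step 3: enter (1,2), '.' pass, move right to (1,3)
Step 4: enter (1,3), '.' pass, move right to (1,4)
Step 5: enter (1,4), '.' pass, move right to (1,5)
Step 6: enter (1,5), '.' pass, move right to (1,6)
Step 7: enter (1,6), '\' deflects right->down, move down to (2,6)
Step 8: enter (2,6), '.' pass, move down to (3,6)
Step 9: enter (3,6), '.' pass, move down to (4,6)
Step 10: enter (4,6), '.' pass, move down to (5,6)
Step 11: enter (5,6), '.' pass, move down to (6,6)
Step 12: enter (6,6), '.' pass, move down to (7,6)
Step 13: enter (7,6), '.' pass, move down to (8,6)
Step 14: enter (8,6), '.' pass, move down to (9,6)
Step 15: at (9,6) — EXIT via bottom edge, pos 6
Distinct cells visited: 14 (path length 14)

Answer: 14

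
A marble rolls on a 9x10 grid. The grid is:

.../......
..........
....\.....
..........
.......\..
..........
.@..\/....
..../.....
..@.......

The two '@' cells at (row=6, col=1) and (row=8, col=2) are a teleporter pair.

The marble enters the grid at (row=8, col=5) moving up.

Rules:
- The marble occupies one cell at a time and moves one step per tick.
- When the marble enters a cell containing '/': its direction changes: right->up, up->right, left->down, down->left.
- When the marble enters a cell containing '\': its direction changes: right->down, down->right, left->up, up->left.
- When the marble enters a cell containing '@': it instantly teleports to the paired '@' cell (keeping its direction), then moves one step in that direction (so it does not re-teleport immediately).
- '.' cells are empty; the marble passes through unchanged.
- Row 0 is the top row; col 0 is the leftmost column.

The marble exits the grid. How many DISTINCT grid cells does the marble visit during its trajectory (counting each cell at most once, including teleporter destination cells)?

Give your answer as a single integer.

Answer: 7

Derivation:
Step 1: enter (8,5), '.' pass, move up to (7,5)
Step 2: enter (7,5), '.' pass, move up to (6,5)
Step 3: enter (6,5), '/' deflects up->right, move right to (6,6)
Step 4: enter (6,6), '.' pass, move right to (6,7)
Step 5: enter (6,7), '.' pass, move right to (6,8)
Step 6: enter (6,8), '.' pass, move right to (6,9)
Step 7: enter (6,9), '.' pass, move right to (6,10)
Step 8: at (6,10) — EXIT via right edge, pos 6
Distinct cells visited: 7 (path length 7)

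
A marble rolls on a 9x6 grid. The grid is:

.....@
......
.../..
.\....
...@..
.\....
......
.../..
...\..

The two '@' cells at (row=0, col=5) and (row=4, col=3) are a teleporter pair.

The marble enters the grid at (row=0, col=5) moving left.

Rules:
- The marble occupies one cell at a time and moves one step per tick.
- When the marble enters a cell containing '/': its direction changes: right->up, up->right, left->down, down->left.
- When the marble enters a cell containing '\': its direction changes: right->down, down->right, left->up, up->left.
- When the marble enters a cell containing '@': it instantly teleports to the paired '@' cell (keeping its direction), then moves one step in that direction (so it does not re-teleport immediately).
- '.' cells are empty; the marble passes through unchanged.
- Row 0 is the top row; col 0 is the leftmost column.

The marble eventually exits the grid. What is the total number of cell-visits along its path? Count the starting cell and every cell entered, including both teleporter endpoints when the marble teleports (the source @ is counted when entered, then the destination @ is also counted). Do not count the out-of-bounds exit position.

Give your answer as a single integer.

Step 1: enter (0,5), '@' teleport (0,5)->(4,3), also enter (4,3), move left to (4,2)
Step 2: enter (4,2), '.' pass, move left to (4,1)
Step 3: enter (4,1), '.' pass, move left to (4,0)
Step 4: enter (4,0), '.' pass, move left to (4,-1)
Step 5: at (4,-1) — EXIT via left edge, pos 4
Path length (cell visits): 5

Answer: 5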